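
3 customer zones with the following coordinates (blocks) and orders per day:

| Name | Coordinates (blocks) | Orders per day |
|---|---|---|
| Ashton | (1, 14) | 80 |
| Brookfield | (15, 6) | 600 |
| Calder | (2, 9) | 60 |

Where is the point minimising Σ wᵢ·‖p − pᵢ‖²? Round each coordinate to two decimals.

(12.43, 7.11)

The minimiser of Σwᵢ‖p−pᵢ‖² is the weighted centroid p* = (Σwᵢpᵢ)/(Σwᵢ).
Σwᵢ = 740.
Σwᵢxᵢ = 80·1 + 600·15 + 60·2 = 9200.
Σwᵢyᵢ = 80·14 + 600·6 + 60·9 = 5260.
x* = 9200/740 = 12.43, y* = 5260/740 = 7.11.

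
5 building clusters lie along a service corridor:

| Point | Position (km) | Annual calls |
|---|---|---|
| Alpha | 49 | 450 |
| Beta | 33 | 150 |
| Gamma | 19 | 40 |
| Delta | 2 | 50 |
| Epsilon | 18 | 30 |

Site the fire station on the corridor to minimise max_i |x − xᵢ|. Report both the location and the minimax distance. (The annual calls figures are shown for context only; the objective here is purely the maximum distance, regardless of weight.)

location 25.5, max distance 23.5

The 1-center on a line is the midpoint of the two extreme points: leftmost at 2, rightmost at 49.
Optimal location = (2 + 49)/2 = 25.5; maximum distance = (49 − 2)/2 = 23.5.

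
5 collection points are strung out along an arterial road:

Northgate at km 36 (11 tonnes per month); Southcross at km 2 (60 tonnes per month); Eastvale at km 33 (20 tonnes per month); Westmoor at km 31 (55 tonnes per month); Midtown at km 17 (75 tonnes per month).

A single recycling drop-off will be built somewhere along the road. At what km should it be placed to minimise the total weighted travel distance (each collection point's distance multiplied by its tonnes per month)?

For a sum of weighted absolute distances on a line, the optimum is the weighted median (not the mean). Total weight W = 221; half-weight = 110.5.
Sort by position and accumulate weight:
  km 2 (Southcross, w=60) → cum 60
  km 17 (Midtown, w=75) → cum 135  ≥ 110.5 → median here
  km 31 (Westmoor, w=55) → cum 190
  km 33 (Eastvale, w=20) → cum 210
  km 36 (Northgate, w=11) → cum 221
Optimal location: km 17.

x = 17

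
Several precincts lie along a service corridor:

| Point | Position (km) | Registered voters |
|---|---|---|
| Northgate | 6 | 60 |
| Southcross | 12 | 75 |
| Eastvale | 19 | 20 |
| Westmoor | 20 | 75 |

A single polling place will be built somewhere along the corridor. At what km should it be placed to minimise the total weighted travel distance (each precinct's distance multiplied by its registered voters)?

x = 12

For a sum of weighted absolute distances on a line, the optimum is the weighted median (not the mean). Total weight W = 230; half-weight = 115.
Sort by position and accumulate weight:
  km 6 (Northgate, w=60) → cum 60
  km 12 (Southcross, w=75) → cum 135  ≥ 115 → median here
  km 19 (Eastvale, w=20) → cum 155
  km 20 (Westmoor, w=75) → cum 230
Optimal location: km 12.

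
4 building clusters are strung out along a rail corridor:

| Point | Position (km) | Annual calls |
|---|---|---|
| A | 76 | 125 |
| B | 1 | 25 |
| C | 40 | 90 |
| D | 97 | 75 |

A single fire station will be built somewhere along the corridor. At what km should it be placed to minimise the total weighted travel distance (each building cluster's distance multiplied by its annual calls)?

x = 76

For a sum of weighted absolute distances on a line, the optimum is the weighted median (not the mean). Total weight W = 315; half-weight = 157.5.
Sort by position and accumulate weight:
  km 1 (B, w=25) → cum 25
  km 40 (C, w=90) → cum 115
  km 76 (A, w=125) → cum 240  ≥ 157.5 → median here
  km 97 (D, w=75) → cum 315
Optimal location: km 76.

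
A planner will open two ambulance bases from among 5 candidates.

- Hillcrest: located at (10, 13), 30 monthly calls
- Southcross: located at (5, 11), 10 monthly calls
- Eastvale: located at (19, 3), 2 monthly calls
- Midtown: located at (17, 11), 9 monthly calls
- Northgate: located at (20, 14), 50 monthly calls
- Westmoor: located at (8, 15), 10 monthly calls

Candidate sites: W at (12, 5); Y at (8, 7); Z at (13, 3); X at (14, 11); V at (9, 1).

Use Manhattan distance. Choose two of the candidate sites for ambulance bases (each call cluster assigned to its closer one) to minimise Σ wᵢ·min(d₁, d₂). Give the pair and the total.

Evaluate every pair (each demand assigned to the nearer of the two):
  {Y, X}: total = 833
  {Z, X}: total = 859
  {W, X}: total = 865
  {X, V}: total = 871
  {W, Y}: total = 1357
  {Y, Z}: total = 1410
  {Y, V}: total = 1481
  {W, Z}: total = 1531
  {W, V}: total = 1537
  {Z, V}: total = 1700
Best pair: {Y, X} with total 833.

{Y, X}, total 833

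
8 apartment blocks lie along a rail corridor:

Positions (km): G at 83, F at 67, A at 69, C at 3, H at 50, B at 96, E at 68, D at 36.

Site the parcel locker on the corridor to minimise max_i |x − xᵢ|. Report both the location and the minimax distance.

location 49.5, max distance 46.5

The 1-center on a line is the midpoint of the two extreme points: leftmost at 3, rightmost at 96.
Optimal location = (3 + 96)/2 = 49.5; maximum distance = (96 − 3)/2 = 46.5.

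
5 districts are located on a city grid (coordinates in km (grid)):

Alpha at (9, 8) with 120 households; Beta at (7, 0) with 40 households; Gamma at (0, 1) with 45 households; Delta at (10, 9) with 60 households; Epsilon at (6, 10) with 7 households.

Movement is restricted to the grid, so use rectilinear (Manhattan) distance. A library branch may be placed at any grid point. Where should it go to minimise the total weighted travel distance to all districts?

Manhattan distance separates: Σwᵢ(|x−xᵢ|+|y−yᵢ|) = Σwᵢ|x−xᵢ| + Σwᵢ|y−yᵢ|, so x and y are optimised independently as 1-D weighted medians.
Total weight W = 272; half = 136.
x-coordinate, sorted with cumulative weight:
  x=0 (Gamma, w=45) cum 45
  x=6 (Epsilon, w=7) cum 52
  x=7 (Beta, w=40) cum 92
  x=9 (Alpha, w=120) cum 212  ← median
  x=10 (Delta, w=60) cum 272
⇒ x* = 9
y-coordinate, sorted with cumulative weight:
  y=0 (Beta, w=40) cum 40
  y=1 (Gamma, w=45) cum 85
  y=8 (Alpha, w=120) cum 205  ← median
  y=9 (Delta, w=60) cum 265
  y=10 (Epsilon, w=7) cum 272
⇒ y* = 8

(9, 8)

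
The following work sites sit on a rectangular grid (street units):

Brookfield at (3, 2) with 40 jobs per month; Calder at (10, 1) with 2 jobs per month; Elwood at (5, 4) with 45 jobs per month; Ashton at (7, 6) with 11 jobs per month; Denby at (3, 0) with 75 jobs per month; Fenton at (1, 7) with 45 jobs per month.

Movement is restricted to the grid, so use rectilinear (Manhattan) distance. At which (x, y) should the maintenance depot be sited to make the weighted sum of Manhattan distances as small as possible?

(3, 2)

Manhattan distance separates: Σwᵢ(|x−xᵢ|+|y−yᵢ|) = Σwᵢ|x−xᵢ| + Σwᵢ|y−yᵢ|, so x and y are optimised independently as 1-D weighted medians.
Total weight W = 218; half = 109.
x-coordinate, sorted with cumulative weight:
  x=1 (Fenton, w=45) cum 45
  x=3 (Brookfield, w=40) cum 85
  x=3 (Denby, w=75) cum 160  ← median
  x=5 (Elwood, w=45) cum 205
  x=7 (Ashton, w=11) cum 216
  x=10 (Calder, w=2) cum 218
⇒ x* = 3
y-coordinate, sorted with cumulative weight:
  y=0 (Denby, w=75) cum 75
  y=1 (Calder, w=2) cum 77
  y=2 (Brookfield, w=40) cum 117  ← median
  y=4 (Elwood, w=45) cum 162
  y=6 (Ashton, w=11) cum 173
  y=7 (Fenton, w=45) cum 218
⇒ y* = 2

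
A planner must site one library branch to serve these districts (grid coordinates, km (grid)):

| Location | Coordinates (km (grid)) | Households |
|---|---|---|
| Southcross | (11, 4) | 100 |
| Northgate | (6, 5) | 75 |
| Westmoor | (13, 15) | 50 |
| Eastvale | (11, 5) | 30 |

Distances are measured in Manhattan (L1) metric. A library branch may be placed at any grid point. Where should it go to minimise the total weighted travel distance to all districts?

Manhattan distance separates: Σwᵢ(|x−xᵢ|+|y−yᵢ|) = Σwᵢ|x−xᵢ| + Σwᵢ|y−yᵢ|, so x and y are optimised independently as 1-D weighted medians.
Total weight W = 255; half = 127.5.
x-coordinate, sorted with cumulative weight:
  x=6 (Northgate, w=75) cum 75
  x=11 (Southcross, w=100) cum 175  ← median
  x=11 (Eastvale, w=30) cum 205
  x=13 (Westmoor, w=50) cum 255
⇒ x* = 11
y-coordinate, sorted with cumulative weight:
  y=4 (Southcross, w=100) cum 100
  y=5 (Northgate, w=75) cum 175  ← median
  y=5 (Eastvale, w=30) cum 205
  y=15 (Westmoor, w=50) cum 255
⇒ y* = 5

(11, 5)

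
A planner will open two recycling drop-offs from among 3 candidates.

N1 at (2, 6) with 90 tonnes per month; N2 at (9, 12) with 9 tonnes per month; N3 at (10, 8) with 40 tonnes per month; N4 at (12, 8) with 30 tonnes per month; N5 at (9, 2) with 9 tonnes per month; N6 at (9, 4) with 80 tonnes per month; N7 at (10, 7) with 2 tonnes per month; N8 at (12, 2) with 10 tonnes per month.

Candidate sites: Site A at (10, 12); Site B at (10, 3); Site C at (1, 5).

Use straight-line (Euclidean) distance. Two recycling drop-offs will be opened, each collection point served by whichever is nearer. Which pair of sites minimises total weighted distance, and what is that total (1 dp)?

Evaluate every pair (each demand assigned to the nearer of the two):
  {Site B, Site C}: total = 726.6
  {Site A, Site B}: total = 1228.4
  {Site A, Site C}: total = 1264.3
Best pair: {Site B, Site C} with total 726.6.

{Site B, Site C}, total 726.6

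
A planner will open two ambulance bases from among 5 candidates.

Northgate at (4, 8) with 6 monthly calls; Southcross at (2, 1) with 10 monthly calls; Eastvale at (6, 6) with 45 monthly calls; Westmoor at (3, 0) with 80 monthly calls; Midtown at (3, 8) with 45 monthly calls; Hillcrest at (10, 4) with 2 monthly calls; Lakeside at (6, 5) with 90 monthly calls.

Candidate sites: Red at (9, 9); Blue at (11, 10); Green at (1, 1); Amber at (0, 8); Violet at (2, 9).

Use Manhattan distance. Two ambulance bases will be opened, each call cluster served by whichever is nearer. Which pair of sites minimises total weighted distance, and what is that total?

Evaluate every pair (each demand assigned to the nearer of the two):
  {Green, Violet}: total = 1417
  {Red, Green}: total = 1513
  {Green, Amber}: total = 1603
  {Red, Violet}: total = 1900
  {Blue, Green}: total = 1938
  {Blue, Violet}: total = 2037
  {Red, Amber}: total = 2041
  {Amber, Violet}: total = 2049
  {Blue, Amber}: total = 2313
  {Red, Blue}: total = 2613
Best pair: {Green, Violet} with total 1417.

{Green, Violet}, total 1417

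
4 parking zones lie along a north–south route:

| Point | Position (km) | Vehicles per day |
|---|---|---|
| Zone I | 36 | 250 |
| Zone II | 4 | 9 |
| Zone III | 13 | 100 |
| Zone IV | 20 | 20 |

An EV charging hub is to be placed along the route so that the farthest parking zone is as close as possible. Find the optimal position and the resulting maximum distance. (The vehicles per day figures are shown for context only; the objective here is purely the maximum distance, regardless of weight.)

location 20, max distance 16

The 1-center on a line is the midpoint of the two extreme points: leftmost at 4, rightmost at 36.
Optimal location = (4 + 36)/2 = 20; maximum distance = (36 − 4)/2 = 16.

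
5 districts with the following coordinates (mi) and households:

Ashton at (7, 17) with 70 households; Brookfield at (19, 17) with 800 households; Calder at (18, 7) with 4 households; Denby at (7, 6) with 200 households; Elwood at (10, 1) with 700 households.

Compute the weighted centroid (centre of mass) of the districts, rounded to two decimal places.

The minimiser of Σwᵢ‖p−pᵢ‖² is the weighted centroid p* = (Σwᵢpᵢ)/(Σwᵢ).
Σwᵢ = 1774.
Σwᵢxᵢ = 70·7 + 800·19 + 4·18 + 200·7 + 700·10 = 24162.
Σwᵢyᵢ = 70·17 + 800·17 + 4·7 + 200·6 + 700·1 = 16718.
x* = 24162/1774 = 13.62, y* = 16718/1774 = 9.42.

(13.62, 9.42)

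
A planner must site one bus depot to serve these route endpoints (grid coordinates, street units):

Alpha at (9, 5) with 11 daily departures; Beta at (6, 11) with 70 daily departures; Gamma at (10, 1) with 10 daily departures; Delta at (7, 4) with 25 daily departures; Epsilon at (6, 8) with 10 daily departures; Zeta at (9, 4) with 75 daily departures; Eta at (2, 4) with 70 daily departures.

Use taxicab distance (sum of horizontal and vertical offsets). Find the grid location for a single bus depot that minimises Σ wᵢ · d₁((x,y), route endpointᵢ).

Manhattan distance separates: Σwᵢ(|x−xᵢ|+|y−yᵢ|) = Σwᵢ|x−xᵢ| + Σwᵢ|y−yᵢ|, so x and y are optimised independently as 1-D weighted medians.
Total weight W = 271; half = 135.5.
x-coordinate, sorted with cumulative weight:
  x=2 (Eta, w=70) cum 70
  x=6 (Beta, w=70) cum 140  ← median
  x=6 (Epsilon, w=10) cum 150
  x=7 (Delta, w=25) cum 175
  x=9 (Alpha, w=11) cum 186
  x=9 (Zeta, w=75) cum 261
  x=10 (Gamma, w=10) cum 271
⇒ x* = 6
y-coordinate, sorted with cumulative weight:
  y=1 (Gamma, w=10) cum 10
  y=4 (Delta, w=25) cum 35
  y=4 (Zeta, w=75) cum 110
  y=4 (Eta, w=70) cum 180  ← median
  y=5 (Alpha, w=11) cum 191
  y=8 (Epsilon, w=10) cum 201
  y=11 (Beta, w=70) cum 271
⇒ y* = 4

(6, 4)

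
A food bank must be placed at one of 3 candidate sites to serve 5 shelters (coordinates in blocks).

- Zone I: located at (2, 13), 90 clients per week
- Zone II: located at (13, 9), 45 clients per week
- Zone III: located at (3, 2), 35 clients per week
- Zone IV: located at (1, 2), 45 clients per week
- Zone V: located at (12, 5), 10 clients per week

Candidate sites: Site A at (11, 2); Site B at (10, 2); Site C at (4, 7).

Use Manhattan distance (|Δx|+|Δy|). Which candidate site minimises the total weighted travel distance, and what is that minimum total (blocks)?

Site C, total 1885 blocks

Total weighted distance at each candidate:
  Site A (11, 2): total = 2975
  Site B (10, 2): total = 2860
  Site C (4, 7): total = 1885
Minimum is at Site C with total 1885 blocks.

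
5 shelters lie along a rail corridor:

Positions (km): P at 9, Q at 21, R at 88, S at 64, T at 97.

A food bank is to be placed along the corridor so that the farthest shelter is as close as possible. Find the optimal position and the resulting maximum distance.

location 53, max distance 44

The 1-center on a line is the midpoint of the two extreme points: leftmost at 9, rightmost at 97.
Optimal location = (9 + 97)/2 = 53; maximum distance = (97 − 9)/2 = 44.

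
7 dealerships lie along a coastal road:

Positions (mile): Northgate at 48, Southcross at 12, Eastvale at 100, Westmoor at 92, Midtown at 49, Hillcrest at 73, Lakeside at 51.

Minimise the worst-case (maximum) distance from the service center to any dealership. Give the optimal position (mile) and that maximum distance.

The 1-center on a line is the midpoint of the two extreme points: leftmost at 12, rightmost at 100.
Optimal location = (12 + 100)/2 = 56; maximum distance = (100 − 12)/2 = 44.

location 56, max distance 44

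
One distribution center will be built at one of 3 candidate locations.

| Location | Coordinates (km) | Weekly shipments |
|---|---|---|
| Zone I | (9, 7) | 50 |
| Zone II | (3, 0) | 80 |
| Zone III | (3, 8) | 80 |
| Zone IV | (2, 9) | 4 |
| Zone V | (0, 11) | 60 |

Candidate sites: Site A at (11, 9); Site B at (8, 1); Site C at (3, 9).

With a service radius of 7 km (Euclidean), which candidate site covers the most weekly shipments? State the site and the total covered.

Site C, covering 194

Coverage radius r = 7 km; a point is covered iff (Δx)²+(Δy)² ≤ 7² = 49.
  Site A (11, 9): covers {Zone I} → 50
  Site B (8, 1): covers {Zone I, Zone II} → 130
  Site C (3, 9): covers {Zone I, Zone III, Zone IV, Zone V} → 194
Maximum coverage at Site C: 194 weekly shipments.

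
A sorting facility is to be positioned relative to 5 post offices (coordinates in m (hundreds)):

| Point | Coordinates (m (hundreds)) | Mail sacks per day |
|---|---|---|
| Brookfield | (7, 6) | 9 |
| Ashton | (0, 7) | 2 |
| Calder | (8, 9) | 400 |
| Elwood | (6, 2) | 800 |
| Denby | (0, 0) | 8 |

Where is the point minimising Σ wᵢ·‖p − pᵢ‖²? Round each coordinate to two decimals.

The minimiser of Σwᵢ‖p−pᵢ‖² is the weighted centroid p* = (Σwᵢpᵢ)/(Σwᵢ).
Σwᵢ = 1219.
Σwᵢxᵢ = 9·7 + 2·0 + 400·8 + 800·6 + 8·0 = 8063.
Σwᵢyᵢ = 9·6 + 2·7 + 400·9 + 800·2 + 8·0 = 5268.
x* = 8063/1219 = 6.61, y* = 5268/1219 = 4.32.

(6.61, 4.32)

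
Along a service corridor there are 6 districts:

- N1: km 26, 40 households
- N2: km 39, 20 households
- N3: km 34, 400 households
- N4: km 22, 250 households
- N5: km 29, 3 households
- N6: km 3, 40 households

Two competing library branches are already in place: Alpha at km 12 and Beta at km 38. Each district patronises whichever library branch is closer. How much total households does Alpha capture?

The indifferent point is the midpoint (12+38)/2 = 25; districts left of it (closer to Alpha at 12) go to Alpha, those right go to Beta.
  N6 at 3 (w=40) → Alpha
  N4 at 22 (w=250) → Alpha
  N1 at 26 (w=40) → Beta
  N5 at 29 (w=3) → Beta
  N3 at 34 (w=400) → Beta
  N2 at 39 (w=20) → Beta
Alpha captures 290; Beta captures 463.

290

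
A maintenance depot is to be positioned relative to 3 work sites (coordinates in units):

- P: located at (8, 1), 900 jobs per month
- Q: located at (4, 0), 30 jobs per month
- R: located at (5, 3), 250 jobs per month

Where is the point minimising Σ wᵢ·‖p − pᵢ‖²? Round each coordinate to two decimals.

(7.26, 1.40)

The minimiser of Σwᵢ‖p−pᵢ‖² is the weighted centroid p* = (Σwᵢpᵢ)/(Σwᵢ).
Σwᵢ = 1180.
Σwᵢxᵢ = 900·8 + 30·4 + 250·5 = 8570.
Σwᵢyᵢ = 900·1 + 30·0 + 250·3 = 1650.
x* = 8570/1180 = 7.26, y* = 1650/1180 = 1.40.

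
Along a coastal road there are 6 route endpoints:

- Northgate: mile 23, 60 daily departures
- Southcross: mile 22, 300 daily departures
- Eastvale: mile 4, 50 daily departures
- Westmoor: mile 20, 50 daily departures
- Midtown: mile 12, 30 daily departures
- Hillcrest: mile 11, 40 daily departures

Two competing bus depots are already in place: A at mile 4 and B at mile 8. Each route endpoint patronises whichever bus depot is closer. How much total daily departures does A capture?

The indifferent point is the midpoint (4+8)/2 = 6; route endpoints left of it (closer to A at 4) go to A, those right go to B.
  Eastvale at 4 (w=50) → A
  Hillcrest at 11 (w=40) → B
  Midtown at 12 (w=30) → B
  Westmoor at 20 (w=50) → B
  Southcross at 22 (w=300) → B
  Northgate at 23 (w=60) → B
A captures 50; B captures 480.

50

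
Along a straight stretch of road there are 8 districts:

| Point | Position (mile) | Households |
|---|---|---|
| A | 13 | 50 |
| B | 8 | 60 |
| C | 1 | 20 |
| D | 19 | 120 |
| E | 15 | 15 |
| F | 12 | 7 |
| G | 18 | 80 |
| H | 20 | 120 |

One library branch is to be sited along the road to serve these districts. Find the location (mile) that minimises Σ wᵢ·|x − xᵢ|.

For a sum of weighted absolute distances on a line, the optimum is the weighted median (not the mean). Total weight W = 472; half-weight = 236.
Sort by position and accumulate weight:
  mile 1 (C, w=20) → cum 20
  mile 8 (B, w=60) → cum 80
  mile 12 (F, w=7) → cum 87
  mile 13 (A, w=50) → cum 137
  mile 15 (E, w=15) → cum 152
  mile 18 (G, w=80) → cum 232
  mile 19 (D, w=120) → cum 352  ≥ 236 → median here
  mile 20 (H, w=120) → cum 472
Optimal location: mile 19.

x = 19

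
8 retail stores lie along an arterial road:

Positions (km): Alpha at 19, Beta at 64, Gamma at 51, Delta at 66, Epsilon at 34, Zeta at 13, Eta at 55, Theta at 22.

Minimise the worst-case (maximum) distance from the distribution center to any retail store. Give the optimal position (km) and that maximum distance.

The 1-center on a line is the midpoint of the two extreme points: leftmost at 13, rightmost at 66.
Optimal location = (13 + 66)/2 = 39.5; maximum distance = (66 − 13)/2 = 26.5.

location 39.5, max distance 26.5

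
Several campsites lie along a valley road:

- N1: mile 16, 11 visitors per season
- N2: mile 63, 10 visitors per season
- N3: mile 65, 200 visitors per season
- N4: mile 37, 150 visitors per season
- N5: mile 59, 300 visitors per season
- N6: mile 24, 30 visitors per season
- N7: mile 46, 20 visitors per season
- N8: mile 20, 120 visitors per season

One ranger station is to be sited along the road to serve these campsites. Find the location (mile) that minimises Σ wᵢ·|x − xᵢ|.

x = 59

For a sum of weighted absolute distances on a line, the optimum is the weighted median (not the mean). Total weight W = 841; half-weight = 420.5.
Sort by position and accumulate weight:
  mile 16 (N1, w=11) → cum 11
  mile 20 (N8, w=120) → cum 131
  mile 24 (N6, w=30) → cum 161
  mile 37 (N4, w=150) → cum 311
  mile 46 (N7, w=20) → cum 331
  mile 59 (N5, w=300) → cum 631  ≥ 420.5 → median here
  mile 63 (N2, w=10) → cum 641
  mile 65 (N3, w=200) → cum 841
Optimal location: mile 59.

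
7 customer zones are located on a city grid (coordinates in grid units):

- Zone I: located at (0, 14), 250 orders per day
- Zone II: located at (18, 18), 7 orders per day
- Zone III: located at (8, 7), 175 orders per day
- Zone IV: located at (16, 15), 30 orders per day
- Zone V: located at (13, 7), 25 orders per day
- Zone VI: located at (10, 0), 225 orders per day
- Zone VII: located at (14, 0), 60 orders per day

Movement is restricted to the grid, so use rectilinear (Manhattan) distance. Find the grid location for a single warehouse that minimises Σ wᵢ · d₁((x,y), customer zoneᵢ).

Manhattan distance separates: Σwᵢ(|x−xᵢ|+|y−yᵢ|) = Σwᵢ|x−xᵢ| + Σwᵢ|y−yᵢ|, so x and y are optimised independently as 1-D weighted medians.
Total weight W = 772; half = 386.
x-coordinate, sorted with cumulative weight:
  x=0 (Zone I, w=250) cum 250
  x=8 (Zone III, w=175) cum 425  ← median
  x=10 (Zone VI, w=225) cum 650
  x=13 (Zone V, w=25) cum 675
  x=14 (Zone VII, w=60) cum 735
  x=16 (Zone IV, w=30) cum 765
  x=18 (Zone II, w=7) cum 772
⇒ x* = 8
y-coordinate, sorted with cumulative weight:
  y=0 (Zone VI, w=225) cum 225
  y=0 (Zone VII, w=60) cum 285
  y=7 (Zone III, w=175) cum 460  ← median
  y=7 (Zone V, w=25) cum 485
  y=14 (Zone I, w=250) cum 735
  y=15 (Zone IV, w=30) cum 765
  y=18 (Zone II, w=7) cum 772
⇒ y* = 7

(8, 7)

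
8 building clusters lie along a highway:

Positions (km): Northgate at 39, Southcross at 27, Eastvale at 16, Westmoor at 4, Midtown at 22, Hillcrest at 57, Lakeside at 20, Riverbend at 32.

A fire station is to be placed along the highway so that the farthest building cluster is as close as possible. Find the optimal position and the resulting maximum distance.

location 30.5, max distance 26.5

The 1-center on a line is the midpoint of the two extreme points: leftmost at 4, rightmost at 57.
Optimal location = (4 + 57)/2 = 30.5; maximum distance = (57 − 4)/2 = 26.5.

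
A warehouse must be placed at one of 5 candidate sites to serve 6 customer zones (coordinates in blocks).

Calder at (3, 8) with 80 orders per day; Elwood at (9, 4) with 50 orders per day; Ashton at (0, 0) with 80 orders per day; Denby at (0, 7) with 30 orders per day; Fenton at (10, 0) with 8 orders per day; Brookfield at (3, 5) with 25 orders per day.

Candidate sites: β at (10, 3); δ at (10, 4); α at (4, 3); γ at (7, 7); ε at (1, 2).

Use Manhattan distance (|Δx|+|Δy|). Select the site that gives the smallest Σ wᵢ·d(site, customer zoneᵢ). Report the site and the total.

Total weighted distance at each candidate:
  β (10, 3): total = 2769
  δ (10, 4): total = 2672
  α (4, 3): total = 1727
  γ (7, 7): total = 2210
  ε (1, 2): total = 1773
Minimum is at α with total 1727 blocks.

α, total 1727 blocks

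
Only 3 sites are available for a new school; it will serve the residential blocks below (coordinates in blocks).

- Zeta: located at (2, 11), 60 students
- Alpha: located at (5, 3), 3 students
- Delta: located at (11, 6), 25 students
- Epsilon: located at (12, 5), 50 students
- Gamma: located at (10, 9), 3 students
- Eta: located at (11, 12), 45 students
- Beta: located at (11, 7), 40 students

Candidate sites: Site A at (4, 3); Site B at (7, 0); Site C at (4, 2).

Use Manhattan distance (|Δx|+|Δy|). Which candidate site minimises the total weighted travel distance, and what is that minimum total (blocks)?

Site A, total 2549 blocks

Total weighted distance at each candidate:
  Site A (4, 3): total = 2549
  Site B (7, 0): total = 2921
  Site C (4, 2): total = 2775
Minimum is at Site A with total 2549 blocks.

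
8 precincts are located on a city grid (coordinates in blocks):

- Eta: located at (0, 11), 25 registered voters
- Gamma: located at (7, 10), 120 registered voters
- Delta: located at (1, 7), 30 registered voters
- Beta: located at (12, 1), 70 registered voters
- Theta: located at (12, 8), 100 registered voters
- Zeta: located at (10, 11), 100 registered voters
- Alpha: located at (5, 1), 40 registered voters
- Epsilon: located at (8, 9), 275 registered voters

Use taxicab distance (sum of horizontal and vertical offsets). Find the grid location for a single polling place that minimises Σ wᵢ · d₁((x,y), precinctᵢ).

Manhattan distance separates: Σwᵢ(|x−xᵢ|+|y−yᵢ|) = Σwᵢ|x−xᵢ| + Σwᵢ|y−yᵢ|, so x and y are optimised independently as 1-D weighted medians.
Total weight W = 760; half = 380.
x-coordinate, sorted with cumulative weight:
  x=0 (Eta, w=25) cum 25
  x=1 (Delta, w=30) cum 55
  x=5 (Alpha, w=40) cum 95
  x=7 (Gamma, w=120) cum 215
  x=8 (Epsilon, w=275) cum 490  ← median
  x=10 (Zeta, w=100) cum 590
  x=12 (Beta, w=70) cum 660
  x=12 (Theta, w=100) cum 760
⇒ x* = 8
y-coordinate, sorted with cumulative weight:
  y=1 (Beta, w=70) cum 70
  y=1 (Alpha, w=40) cum 110
  y=7 (Delta, w=30) cum 140
  y=8 (Theta, w=100) cum 240
  y=9 (Epsilon, w=275) cum 515  ← median
  y=10 (Gamma, w=120) cum 635
  y=11 (Eta, w=25) cum 660
  y=11 (Zeta, w=100) cum 760
⇒ y* = 9

(8, 9)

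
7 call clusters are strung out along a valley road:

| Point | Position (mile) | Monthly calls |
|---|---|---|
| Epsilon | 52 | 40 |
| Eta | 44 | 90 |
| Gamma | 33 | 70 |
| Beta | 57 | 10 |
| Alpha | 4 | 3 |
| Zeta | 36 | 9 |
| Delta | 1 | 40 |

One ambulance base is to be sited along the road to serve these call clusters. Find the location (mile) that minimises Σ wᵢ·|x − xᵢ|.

For a sum of weighted absolute distances on a line, the optimum is the weighted median (not the mean). Total weight W = 262; half-weight = 131.
Sort by position and accumulate weight:
  mile 1 (Delta, w=40) → cum 40
  mile 4 (Alpha, w=3) → cum 43
  mile 33 (Gamma, w=70) → cum 113
  mile 36 (Zeta, w=9) → cum 122
  mile 44 (Eta, w=90) → cum 212  ≥ 131 → median here
  mile 52 (Epsilon, w=40) → cum 252
  mile 57 (Beta, w=10) → cum 262
Optimal location: mile 44.

x = 44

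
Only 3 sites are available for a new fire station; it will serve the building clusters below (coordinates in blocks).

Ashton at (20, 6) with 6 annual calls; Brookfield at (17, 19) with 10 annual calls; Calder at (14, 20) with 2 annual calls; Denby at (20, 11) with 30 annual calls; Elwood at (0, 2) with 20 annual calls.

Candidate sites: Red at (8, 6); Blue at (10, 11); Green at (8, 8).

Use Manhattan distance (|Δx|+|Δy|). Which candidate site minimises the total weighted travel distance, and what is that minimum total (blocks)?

Blue, total 946 blocks

Total weighted distance at each candidate:
  Red (8, 6): total = 1082
  Blue (10, 11): total = 946
  Green (8, 8): total = 1050
Minimum is at Blue with total 946 blocks.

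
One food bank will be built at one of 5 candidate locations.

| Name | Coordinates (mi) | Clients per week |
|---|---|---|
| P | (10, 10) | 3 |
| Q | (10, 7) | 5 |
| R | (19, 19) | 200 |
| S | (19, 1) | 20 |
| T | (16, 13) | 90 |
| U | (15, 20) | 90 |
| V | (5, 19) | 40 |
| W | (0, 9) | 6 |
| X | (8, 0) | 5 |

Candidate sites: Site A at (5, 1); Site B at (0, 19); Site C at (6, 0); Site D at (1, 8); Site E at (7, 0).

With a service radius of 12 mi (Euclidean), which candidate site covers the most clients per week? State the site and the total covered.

Site D, covering 59

Coverage radius r = 12 mi; a point is covered iff (Δx)²+(Δy)² ≤ 12² = 144.
  Site A (5, 1): covers {P, Q, W, X} → 19
  Site B (0, 19): covers {V, W} → 46
  Site C (6, 0): covers {P, Q, W, X} → 19
  Site D (1, 8): covers {P, Q, V, W, X} → 59
  Site E (7, 0): covers {P, Q, W, X} → 19
Maximum coverage at Site D: 59 clients per week.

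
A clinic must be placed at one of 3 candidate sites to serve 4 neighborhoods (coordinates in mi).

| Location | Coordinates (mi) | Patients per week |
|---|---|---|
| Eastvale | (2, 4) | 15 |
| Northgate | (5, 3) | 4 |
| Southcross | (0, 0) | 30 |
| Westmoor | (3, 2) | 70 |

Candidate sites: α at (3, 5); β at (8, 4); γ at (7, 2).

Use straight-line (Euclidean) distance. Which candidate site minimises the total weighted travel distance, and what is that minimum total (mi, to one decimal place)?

Total weighted distance at each candidate:
  α (3, 5): total = 417.5
  β (8, 4): total = 747.9
  γ (7, 2): total = 588.1
Minimum is at α with total 417.5 mi.

α, total 417.5 mi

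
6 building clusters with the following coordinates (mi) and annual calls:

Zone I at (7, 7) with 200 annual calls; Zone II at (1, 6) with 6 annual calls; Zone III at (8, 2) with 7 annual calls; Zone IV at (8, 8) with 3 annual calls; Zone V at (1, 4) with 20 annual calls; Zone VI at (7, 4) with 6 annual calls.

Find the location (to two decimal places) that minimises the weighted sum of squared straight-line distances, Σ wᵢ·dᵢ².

(6.40, 6.52)

The minimiser of Σwᵢ‖p−pᵢ‖² is the weighted centroid p* = (Σwᵢpᵢ)/(Σwᵢ).
Σwᵢ = 242.
Σwᵢxᵢ = 200·7 + 6·1 + 7·8 + 3·8 + 20·1 + 6·7 = 1548.
Σwᵢyᵢ = 200·7 + 6·6 + 7·2 + 3·8 + 20·4 + 6·4 = 1578.
x* = 1548/242 = 6.40, y* = 1578/242 = 6.52.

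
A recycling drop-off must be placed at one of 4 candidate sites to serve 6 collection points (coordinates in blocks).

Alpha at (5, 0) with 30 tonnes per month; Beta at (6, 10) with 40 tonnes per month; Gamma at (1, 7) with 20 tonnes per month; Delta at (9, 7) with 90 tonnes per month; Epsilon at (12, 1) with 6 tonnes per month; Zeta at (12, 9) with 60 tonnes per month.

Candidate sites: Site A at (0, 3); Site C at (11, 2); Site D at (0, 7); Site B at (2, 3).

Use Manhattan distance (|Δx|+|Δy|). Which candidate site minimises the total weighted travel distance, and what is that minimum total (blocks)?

Total weighted distance at each candidate:
  Site A (0, 3): total = 3194
  Site C (11, 2): total = 2182
  Site D (0, 7): total = 2498
  Site B (2, 3): total = 2742
Minimum is at Site C with total 2182 blocks.

Site C, total 2182 blocks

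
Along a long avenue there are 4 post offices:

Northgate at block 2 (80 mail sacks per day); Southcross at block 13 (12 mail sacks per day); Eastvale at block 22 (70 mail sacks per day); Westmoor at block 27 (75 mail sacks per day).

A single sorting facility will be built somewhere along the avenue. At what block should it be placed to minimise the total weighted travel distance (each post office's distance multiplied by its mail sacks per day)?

For a sum of weighted absolute distances on a line, the optimum is the weighted median (not the mean). Total weight W = 237; half-weight = 118.5.
Sort by position and accumulate weight:
  block 2 (Northgate, w=80) → cum 80
  block 13 (Southcross, w=12) → cum 92
  block 22 (Eastvale, w=70) → cum 162  ≥ 118.5 → median here
  block 27 (Westmoor, w=75) → cum 237
Optimal location: block 22.

x = 22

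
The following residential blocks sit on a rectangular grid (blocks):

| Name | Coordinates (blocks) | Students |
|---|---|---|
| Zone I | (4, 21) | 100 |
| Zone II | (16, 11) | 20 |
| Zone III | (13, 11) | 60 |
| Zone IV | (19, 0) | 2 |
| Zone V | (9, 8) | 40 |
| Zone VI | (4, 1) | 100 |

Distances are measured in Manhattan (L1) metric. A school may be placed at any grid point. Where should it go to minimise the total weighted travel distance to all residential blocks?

(4, 11)

Manhattan distance separates: Σwᵢ(|x−xᵢ|+|y−yᵢ|) = Σwᵢ|x−xᵢ| + Σwᵢ|y−yᵢ|, so x and y are optimised independently as 1-D weighted medians.
Total weight W = 322; half = 161.
x-coordinate, sorted with cumulative weight:
  x=4 (Zone I, w=100) cum 100
  x=4 (Zone VI, w=100) cum 200  ← median
  x=9 (Zone V, w=40) cum 240
  x=13 (Zone III, w=60) cum 300
  x=16 (Zone II, w=20) cum 320
  x=19 (Zone IV, w=2) cum 322
⇒ x* = 4
y-coordinate, sorted with cumulative weight:
  y=0 (Zone IV, w=2) cum 2
  y=1 (Zone VI, w=100) cum 102
  y=8 (Zone V, w=40) cum 142
  y=11 (Zone II, w=20) cum 162  ← median
  y=11 (Zone III, w=60) cum 222
  y=21 (Zone I, w=100) cum 322
⇒ y* = 11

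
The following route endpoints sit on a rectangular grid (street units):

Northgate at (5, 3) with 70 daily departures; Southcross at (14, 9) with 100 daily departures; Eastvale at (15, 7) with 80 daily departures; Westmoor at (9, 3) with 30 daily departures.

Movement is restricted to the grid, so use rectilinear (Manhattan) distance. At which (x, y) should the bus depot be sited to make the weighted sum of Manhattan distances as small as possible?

Manhattan distance separates: Σwᵢ(|x−xᵢ|+|y−yᵢ|) = Σwᵢ|x−xᵢ| + Σwᵢ|y−yᵢ|, so x and y are optimised independently as 1-D weighted medians.
Total weight W = 280; half = 140.
x-coordinate, sorted with cumulative weight:
  x=5 (Northgate, w=70) cum 70
  x=9 (Westmoor, w=30) cum 100
  x=14 (Southcross, w=100) cum 200  ← median
  x=15 (Eastvale, w=80) cum 280
⇒ x* = 14
y-coordinate, sorted with cumulative weight:
  y=3 (Northgate, w=70) cum 70
  y=3 (Westmoor, w=30) cum 100
  y=7 (Eastvale, w=80) cum 180  ← median
  y=9 (Southcross, w=100) cum 280
⇒ y* = 7

(14, 7)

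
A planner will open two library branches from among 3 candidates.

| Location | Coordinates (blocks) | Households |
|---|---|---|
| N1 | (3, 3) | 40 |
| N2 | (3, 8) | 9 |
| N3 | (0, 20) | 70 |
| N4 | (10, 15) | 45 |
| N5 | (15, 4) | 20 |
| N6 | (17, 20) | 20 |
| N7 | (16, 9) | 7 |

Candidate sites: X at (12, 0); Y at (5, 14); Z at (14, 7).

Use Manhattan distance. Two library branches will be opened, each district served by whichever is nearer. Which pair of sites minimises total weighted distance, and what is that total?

{Y, Z}, total 2060

Evaluate every pair (each demand assigned to the nearer of the two):
  {Y, Z}: total = 2060
  {X, Y}: total = 2183
  {X, Z}: total = 3446
Best pair: {Y, Z} with total 2060.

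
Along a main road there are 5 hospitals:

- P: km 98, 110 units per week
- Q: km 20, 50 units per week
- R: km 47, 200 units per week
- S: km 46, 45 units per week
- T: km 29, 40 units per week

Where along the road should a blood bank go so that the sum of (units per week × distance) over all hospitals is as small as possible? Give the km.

For a sum of weighted absolute distances on a line, the optimum is the weighted median (not the mean). Total weight W = 445; half-weight = 222.5.
Sort by position and accumulate weight:
  km 20 (Q, w=50) → cum 50
  km 29 (T, w=40) → cum 90
  km 46 (S, w=45) → cum 135
  km 47 (R, w=200) → cum 335  ≥ 222.5 → median here
  km 98 (P, w=110) → cum 445
Optimal location: km 47.

x = 47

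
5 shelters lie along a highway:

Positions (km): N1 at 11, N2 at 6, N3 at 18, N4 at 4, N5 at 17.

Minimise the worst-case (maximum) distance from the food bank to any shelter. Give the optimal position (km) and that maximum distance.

location 11, max distance 7

The 1-center on a line is the midpoint of the two extreme points: leftmost at 4, rightmost at 18.
Optimal location = (4 + 18)/2 = 11; maximum distance = (18 − 4)/2 = 7.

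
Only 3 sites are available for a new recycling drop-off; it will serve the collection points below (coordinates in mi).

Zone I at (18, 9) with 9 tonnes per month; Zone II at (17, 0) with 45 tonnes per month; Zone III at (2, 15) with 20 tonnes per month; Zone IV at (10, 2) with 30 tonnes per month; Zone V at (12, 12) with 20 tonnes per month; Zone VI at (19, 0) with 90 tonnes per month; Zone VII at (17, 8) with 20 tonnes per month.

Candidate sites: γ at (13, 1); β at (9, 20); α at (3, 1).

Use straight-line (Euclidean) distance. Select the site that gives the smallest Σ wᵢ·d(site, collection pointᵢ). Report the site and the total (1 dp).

γ, total 1651.0 mi

Total weighted distance at each candidate:
  γ (13, 1): total = 1651.0
  β (9, 20): total = 4281.9
  α (3, 1): total = 3317.6
Minimum is at γ with total 1651.0 mi.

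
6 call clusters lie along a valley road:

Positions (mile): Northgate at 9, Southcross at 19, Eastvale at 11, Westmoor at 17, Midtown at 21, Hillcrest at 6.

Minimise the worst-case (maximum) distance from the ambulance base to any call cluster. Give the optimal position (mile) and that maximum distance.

location 13.5, max distance 7.5

The 1-center on a line is the midpoint of the two extreme points: leftmost at 6, rightmost at 21.
Optimal location = (6 + 21)/2 = 13.5; maximum distance = (21 − 6)/2 = 7.5.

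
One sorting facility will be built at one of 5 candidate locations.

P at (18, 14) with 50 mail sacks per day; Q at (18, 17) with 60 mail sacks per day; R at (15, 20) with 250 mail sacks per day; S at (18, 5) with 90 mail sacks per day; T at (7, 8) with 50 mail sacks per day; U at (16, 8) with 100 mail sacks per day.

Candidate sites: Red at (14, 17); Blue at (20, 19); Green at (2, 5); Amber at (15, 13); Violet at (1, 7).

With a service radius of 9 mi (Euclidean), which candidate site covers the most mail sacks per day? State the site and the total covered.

Amber, covering 550

Coverage radius r = 9 mi; a point is covered iff (Δx)²+(Δy)² ≤ 9² = 81.
  Red (14, 17): covers {P, Q, R} → 360
  Blue (20, 19): covers {P, Q, R} → 360
  Green (2, 5): covers {T} → 50
  Amber (15, 13): covers {P, Q, R, S, U} → 550
  Violet (1, 7): covers {T} → 50
Maximum coverage at Amber: 550 mail sacks per day.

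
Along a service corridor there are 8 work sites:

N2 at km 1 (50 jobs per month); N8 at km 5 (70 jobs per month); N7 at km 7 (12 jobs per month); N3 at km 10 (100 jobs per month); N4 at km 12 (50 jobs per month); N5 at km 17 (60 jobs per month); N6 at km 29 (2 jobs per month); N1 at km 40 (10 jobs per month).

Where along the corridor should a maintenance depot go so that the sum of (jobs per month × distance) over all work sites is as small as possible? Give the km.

For a sum of weighted absolute distances on a line, the optimum is the weighted median (not the mean). Total weight W = 354; half-weight = 177.
Sort by position and accumulate weight:
  km 1 (N2, w=50) → cum 50
  km 5 (N8, w=70) → cum 120
  km 7 (N7, w=12) → cum 132
  km 10 (N3, w=100) → cum 232  ≥ 177 → median here
  km 12 (N4, w=50) → cum 282
  km 17 (N5, w=60) → cum 342
  km 29 (N6, w=2) → cum 344
  km 40 (N1, w=10) → cum 354
Optimal location: km 10.

x = 10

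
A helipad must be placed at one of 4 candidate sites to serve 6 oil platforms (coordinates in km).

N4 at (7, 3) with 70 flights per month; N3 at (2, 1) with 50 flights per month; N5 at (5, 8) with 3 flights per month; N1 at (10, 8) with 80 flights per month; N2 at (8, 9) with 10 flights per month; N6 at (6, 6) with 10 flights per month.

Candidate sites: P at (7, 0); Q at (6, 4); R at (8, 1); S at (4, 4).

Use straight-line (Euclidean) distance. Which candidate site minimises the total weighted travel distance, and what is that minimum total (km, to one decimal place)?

Q, total 887.8 km

Total weighted distance at each candidate:
  P (7, 0): total = 1324.6
  Q (6, 4): total = 887.8
  R (8, 1): total = 1195.6
  S (4, 4): total = 1083.2
Minimum is at Q with total 887.8 km.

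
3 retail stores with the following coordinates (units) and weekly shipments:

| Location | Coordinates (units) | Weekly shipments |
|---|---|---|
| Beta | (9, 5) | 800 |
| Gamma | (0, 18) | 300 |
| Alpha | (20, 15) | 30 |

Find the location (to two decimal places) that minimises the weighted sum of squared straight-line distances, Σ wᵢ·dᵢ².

(6.90, 8.72)

The minimiser of Σwᵢ‖p−pᵢ‖² is the weighted centroid p* = (Σwᵢpᵢ)/(Σwᵢ).
Σwᵢ = 1130.
Σwᵢxᵢ = 800·9 + 300·0 + 30·20 = 7800.
Σwᵢyᵢ = 800·5 + 300·18 + 30·15 = 9850.
x* = 7800/1130 = 6.90, y* = 9850/1130 = 8.72.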